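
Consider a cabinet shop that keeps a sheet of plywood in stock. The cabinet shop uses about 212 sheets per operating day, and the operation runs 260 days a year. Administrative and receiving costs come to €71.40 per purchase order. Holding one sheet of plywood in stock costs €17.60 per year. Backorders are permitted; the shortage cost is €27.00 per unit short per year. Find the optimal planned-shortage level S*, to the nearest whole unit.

S* ≈ 339 sheets

Annual demand D = 212 × 260 = 55,120.
With planned backorders, Q* = √(2DS/H) · √((H+B)/B).
√(2DS/H) = √(2 × 55,120 × 71.4 / 17.6) = 668.748.
√((H+B)/B) = √((17.6+27)/27) = 1.2852.
Q* ≈ 859.504.
S* = Q* · H/(H+B) = 859.504 × 17.6/44.6 ≈ 339.176.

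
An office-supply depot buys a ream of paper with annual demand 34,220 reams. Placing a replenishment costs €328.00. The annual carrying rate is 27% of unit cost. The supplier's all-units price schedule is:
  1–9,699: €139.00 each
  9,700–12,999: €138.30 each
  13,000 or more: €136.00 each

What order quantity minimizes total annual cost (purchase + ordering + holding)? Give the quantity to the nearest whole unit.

Holding cost per unit per year at price C is H = 0.27·C.
For each price level, check whether its EOQ is feasible; otherwise the best quantity at that price is the breakpoint.
EOQ at €139.00 = 773.4 (feasible in tier 1): TC = 34,220×€139.00 + (34,220/773.4)×328 + (773.4/2)×0.27×€139.00 = €4,785,605.60.
EOQ at €138.30 = 775.4 < 9700, so use break Q=9700: TC = 34,220×€138.30 + (34,220/9700.0)×328 + (9700.0/2)×0.27×€138.30 = €4,914,886.98.
EOQ at €136.00 = 781.9 < 13000, so use break Q=13000: TC = 34,220×€136.00 + (34,220/13000.0)×328 + (13000.0/2)×0.27×€136.00 = €4,893,463.40.
Lowest total cost is €4,785,605.60 at Q = 773.4.

Q* ≈ 773 reams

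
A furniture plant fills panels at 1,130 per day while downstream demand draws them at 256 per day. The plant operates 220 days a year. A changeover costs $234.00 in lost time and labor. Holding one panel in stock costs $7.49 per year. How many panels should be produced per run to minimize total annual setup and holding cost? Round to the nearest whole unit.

Q* ≈ 2,133 panels

Annual demand D = 256 × 220 = 56,320.
Production build-up factor (1 − d/p) = 1 − 256/1,130 = 0.7735.
Q* = √(2DS / (H(1 − d/p))) = √(2 × 56,320 × 234 / (7.49 × 0.7735)).
= √(26,357,760 / 5.7932) ≈ 2133.029.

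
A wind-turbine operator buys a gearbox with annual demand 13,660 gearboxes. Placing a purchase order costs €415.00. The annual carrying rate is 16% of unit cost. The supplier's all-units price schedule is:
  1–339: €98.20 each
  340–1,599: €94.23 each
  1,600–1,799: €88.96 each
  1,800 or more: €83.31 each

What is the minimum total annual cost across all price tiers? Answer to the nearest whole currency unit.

TC* ≈ €1,153,161

Holding cost per unit per year at price C is H = 0.16·C.
For each price level, check whether its EOQ is feasible; otherwise the best quantity at that price is the breakpoint.
Tier 1 (€98.20): EOQ = 849.5 exceeds tier's upper bound 339, so this tier is dominated.
EOQ at €94.23 = 867.2 (feasible in tier 2): TC = 13,660×€94.23 + (13,660/867.2)×415 + (867.2/2)×0.16×€94.23 = €1,300,256.12.
EOQ at €88.96 = 892.5 < 1600, so use break Q=1600: TC = 13,660×€88.96 + (13,660/1600.0)×415 + (1600.0/2)×0.16×€88.96 = €1,230,123.54.
EOQ at €83.31 = 922.3 < 1800, so use break Q=1800: TC = 13,660×€83.31 + (13,660/1800.0)×415 + (1800.0/2)×0.16×€83.31 = €1,153,160.63.
Lowest total cost among the candidates is at Q = 1800.0.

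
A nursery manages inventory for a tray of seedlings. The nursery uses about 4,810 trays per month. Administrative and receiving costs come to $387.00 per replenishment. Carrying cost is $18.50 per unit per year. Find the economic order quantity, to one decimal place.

Annual demand D = 4,810 × 12 = 57,720.
EOQ = √(2DS / H) = √(2 × 57,720 × 387 / 18.5).
= √(44,675,280 / 18.5) = √2,414,880 ≈ 1553.988.

Q* ≈ 1,554.0 trays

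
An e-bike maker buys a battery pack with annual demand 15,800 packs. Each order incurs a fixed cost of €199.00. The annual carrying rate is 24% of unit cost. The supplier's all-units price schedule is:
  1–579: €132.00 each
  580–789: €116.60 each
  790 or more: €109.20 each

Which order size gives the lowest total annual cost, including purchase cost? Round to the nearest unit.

Q* ≈ 790 packs

Holding cost per unit per year at price C is H = 0.24·C.
For each price level, check whether its EOQ is feasible; otherwise the best quantity at that price is the breakpoint.
EOQ at €132.00 = 445.5 (feasible in tier 1): TC = 15,800×€132.00 + (15,800/445.5)×199 + (445.5/2)×0.24×€132.00 = €2,099,714.41.
EOQ at €116.60 = 474.0 < 580, so use break Q=580: TC = 15,800×€116.60 + (15,800/580.0)×199 + (580.0/2)×0.24×€116.60 = €1,855,816.39.
EOQ at €109.20 = 489.8 < 790, so use break Q=790: TC = 15,800×€109.20 + (15,800/790.0)×199 + (790.0/2)×0.24×€109.20 = €1,739,692.16.
Lowest total cost is €1,739,692.16 at Q = 790.0.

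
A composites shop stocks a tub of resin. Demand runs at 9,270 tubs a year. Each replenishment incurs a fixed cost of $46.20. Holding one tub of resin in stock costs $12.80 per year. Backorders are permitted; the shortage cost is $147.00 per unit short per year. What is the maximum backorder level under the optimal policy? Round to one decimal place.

S* ≈ 21.6 tubs

With planned backorders, Q* = √(2DS/H) · √((H+B)/B).
√(2DS/H) = √(2 × 9,270 × 46.2 / 12.8) = 258.685.
√((H+B)/B) = √((12.8+147)/147) = 1.0426.
Q* ≈ 269.712.
S* = Q* · H/(H+B) = 269.712 × 12.8/159.8 ≈ 21.604.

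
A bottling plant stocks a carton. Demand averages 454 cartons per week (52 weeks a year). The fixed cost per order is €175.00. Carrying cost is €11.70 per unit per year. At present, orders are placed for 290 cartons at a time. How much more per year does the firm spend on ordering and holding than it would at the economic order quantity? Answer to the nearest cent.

Annual demand D = 454 × 52 = 23,608.
EOQ = √(2DS/H) = √(2 × 23,608 × 175 / 11.7) ≈ 840.37.
Cost at Q* = (D/Q*)S + (Q*/2)H = √(2DSH) ≈ €9,832.33.
Cost at Q = 290: (23,608/290)×175 + (290/2)×11.7 = €14,246.21 + €1,696.50 = €15,942.71.
Excess = €15,942.71 − €9,832.33 = €6,110.37.

Extra cost ≈ €6,110.37 per year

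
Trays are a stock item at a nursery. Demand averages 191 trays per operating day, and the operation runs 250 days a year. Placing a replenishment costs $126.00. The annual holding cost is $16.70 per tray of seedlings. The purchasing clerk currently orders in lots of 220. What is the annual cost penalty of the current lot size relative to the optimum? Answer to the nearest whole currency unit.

Extra cost ≈ $15,009 per year

Annual demand D = 191 × 250 = 47,750.
EOQ = √(2DS/H) = √(2 × 47,750 × 126 / 16.7) ≈ 848.85.
Cost at Q* = (D/Q*)S + (Q*/2)H = √(2DSH) ≈ $14,175.72.
Cost at Q = 220: (47,750/220)×126 + (220/2)×16.7 = $27,347.73 + $1,837.00 = $29,184.73.
Excess = $29,184.73 − $14,175.72 = $15,009.01.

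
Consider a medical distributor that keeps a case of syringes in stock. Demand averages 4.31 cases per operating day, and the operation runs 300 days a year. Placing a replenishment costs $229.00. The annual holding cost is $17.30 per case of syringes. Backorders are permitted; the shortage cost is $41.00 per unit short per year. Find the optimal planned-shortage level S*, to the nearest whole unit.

Annual demand D = 4.31 × 300 = 1,293.
With planned backorders, Q* = √(2DS/H) · √((H+B)/B).
√(2DS/H) = √(2 × 1,293 × 229 / 17.3) = 185.016.
√((H+B)/B) = √((17.3+41)/41) = 1.1925.
Q* ≈ 220.623.
S* = Q* · H/(H+B) = 220.623 × 17.3/58.3 ≈ 65.468.

S* ≈ 65 cases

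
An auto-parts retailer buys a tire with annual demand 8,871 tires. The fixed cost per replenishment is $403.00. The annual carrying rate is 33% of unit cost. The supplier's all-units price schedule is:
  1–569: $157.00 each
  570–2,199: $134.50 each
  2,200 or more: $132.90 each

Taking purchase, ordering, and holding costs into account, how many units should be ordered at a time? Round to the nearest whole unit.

Q* ≈ 570 tires

Holding cost per unit per year at price C is H = 0.33·C.
Evaluate total cost at each tier's feasible EOQ or, if the EOQ is below the tier, at the tier's minimum quantity.
EOQ at $157.00 = 371.5 (feasible in tier 1): TC = 8,871×$157.00 + (8,871/371.5)×403 + (371.5/2)×0.33×$157.00 = $1,411,993.89.
EOQ at $134.50 = 401.4 < 570, so use break Q=570: TC = 8,871×$134.50 + (8,871/570.0)×403 + (570.0/2)×0.33×$134.50 = $1,212,071.18.
EOQ at $132.90 = 403.8 < 2200, so use break Q=2200: TC = 8,871×$132.90 + (8,871/2200.0)×403 + (2200.0/2)×0.33×$132.90 = $1,228,823.61.
Lowest total cost is $1,212,071.18 at Q = 570.0.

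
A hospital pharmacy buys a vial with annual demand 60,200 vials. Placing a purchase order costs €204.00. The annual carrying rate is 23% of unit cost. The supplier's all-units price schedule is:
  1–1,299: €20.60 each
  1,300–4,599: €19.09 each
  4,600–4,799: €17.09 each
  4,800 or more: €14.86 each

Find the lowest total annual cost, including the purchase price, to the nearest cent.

TC* ≈ €905,333.22

Holding cost per unit per year at price C is H = 0.23·C.
Evaluate total cost at each tier's feasible EOQ or, if the EOQ is below the tier, at the tier's minimum quantity.
Tier 1 (€20.60): EOQ = 2276.8 exceeds tier's upper bound 1299, so this tier is dominated.
EOQ at €19.09 = 2365.2 (feasible in tier 2): TC = 60,200×€19.09 + (60,200/2365.2)×204 + (2365.2/2)×0.23×€19.09 = €1,159,602.73.
EOQ at €17.09 = 2499.7 < 4600, so use break Q=4600: TC = 60,200×€17.09 + (60,200/4600.0)×204 + (4600.0/2)×0.23×€17.09 = €1,040,528.35.
EOQ at €14.86 = 2680.7 < 4800, so use break Q=4800: TC = 60,200×€14.86 + (60,200/4800.0)×204 + (4800.0/2)×0.23×€14.86 = €905,333.22.
Lowest total cost among the candidates is at Q = 4800.0.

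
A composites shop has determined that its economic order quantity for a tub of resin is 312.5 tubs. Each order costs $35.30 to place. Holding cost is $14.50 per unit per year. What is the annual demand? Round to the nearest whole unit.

The basic EOQ model gives Q* = √(2DS/H); rearrange for the unknown.
From Q* = √(2DS/H): D = Q*²H / (2S) = 312.5² × 14.5 / (2 × 35.3) = 20056.879.

D ≈ 20,057 tubs per year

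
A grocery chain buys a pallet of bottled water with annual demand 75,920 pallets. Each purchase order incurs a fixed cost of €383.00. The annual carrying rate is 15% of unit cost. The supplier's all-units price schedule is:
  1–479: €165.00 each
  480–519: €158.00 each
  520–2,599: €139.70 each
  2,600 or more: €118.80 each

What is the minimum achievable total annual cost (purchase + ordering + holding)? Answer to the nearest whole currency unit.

TC* ≈ €9,053,646

Holding cost per unit per year at price C is H = 0.15·C.
For each price level, check whether its EOQ is feasible; otherwise the best quantity at that price is the breakpoint.
Tier 1 (€165.00): EOQ = 1532.9 exceeds tier's upper bound 479, so this tier is dominated.
Tier 2 (€158.00): EOQ = 1566.5 exceeds tier's upper bound 519, so this tier is dominated.
EOQ at €139.70 = 1665.9 (feasible in tier 3): TC = 75,920×€139.70 + (75,920/1665.9)×383 + (1665.9/2)×0.15×€139.70 = €10,640,932.91.
EOQ at €118.80 = 1806.5 < 2600, so use break Q=2600: TC = 75,920×€118.80 + (75,920/2600.0)×383 + (2600.0/2)×0.15×€118.80 = €9,053,645.60.
Lowest total cost among the candidates is at Q = 2600.0.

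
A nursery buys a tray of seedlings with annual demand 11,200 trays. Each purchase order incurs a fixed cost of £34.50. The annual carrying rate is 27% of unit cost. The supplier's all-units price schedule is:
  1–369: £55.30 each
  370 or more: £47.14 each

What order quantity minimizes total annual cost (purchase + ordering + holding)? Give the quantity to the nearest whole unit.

Holding cost per unit per year at price C is H = 0.27·C.
Candidates are each tier's EOQ (if it falls in that tier) and each price-break quantity.
EOQ at £55.30 = 227.5 (feasible in tier 1): TC = 11,200×£55.30 + (11,200/227.5)×34.5 + (227.5/2)×0.27×£55.30 = £622,756.86.
EOQ at £47.14 = 246.4 < 370, so use break Q=370: TC = 11,200×£47.14 + (11,200/370.0)×34.5 + (370.0/2)×0.27×£47.14 = £531,366.97.
Lowest total cost is £531,366.97 at Q = 370.0.

Q* ≈ 370 trays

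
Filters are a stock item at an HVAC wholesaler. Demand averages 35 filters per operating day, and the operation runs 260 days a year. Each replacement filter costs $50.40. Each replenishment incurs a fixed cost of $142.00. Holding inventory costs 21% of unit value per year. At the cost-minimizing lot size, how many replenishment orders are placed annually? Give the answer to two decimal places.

N ≈ 18.42 orders per year

Annual demand D = 35 × 260 = 9,100.
Holding cost H = 0.21 × $50.40 = $10.5840 per unit per year.
Q* = √(2DS/H) = √(2 × 9,100 × 142 / 10.584) ≈ 494.15.
Orders per year = D / Q* = 9,100 / 494.15 ≈ 18.416.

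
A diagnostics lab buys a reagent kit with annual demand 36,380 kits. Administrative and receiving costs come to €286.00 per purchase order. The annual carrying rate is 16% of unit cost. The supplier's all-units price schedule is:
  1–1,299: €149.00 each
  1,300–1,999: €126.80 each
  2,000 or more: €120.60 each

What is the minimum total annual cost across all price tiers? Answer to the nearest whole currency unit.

TC* ≈ €4,411,926

Holding cost per unit per year at price C is H = 0.16·C.
Evaluate total cost at each tier's feasible EOQ or, if the EOQ is below the tier, at the tier's minimum quantity.
EOQ at €149.00 = 934.3 (feasible in tier 1): TC = 36,380×€149.00 + (36,380/934.3)×286 + (934.3/2)×0.16×€149.00 = €5,442,893.19.
EOQ at €126.80 = 1012.8 < 1300, so use break Q=1300: TC = 36,380×€126.80 + (36,380/1300.0)×286 + (1300.0/2)×0.16×€126.80 = €4,634,174.80.
EOQ at €120.60 = 1038.5 < 2000, so use break Q=2000: TC = 36,380×€120.60 + (36,380/2000.0)×286 + (2000.0/2)×0.16×€120.60 = €4,411,926.34.
Lowest total cost among the candidates is at Q = 2000.0.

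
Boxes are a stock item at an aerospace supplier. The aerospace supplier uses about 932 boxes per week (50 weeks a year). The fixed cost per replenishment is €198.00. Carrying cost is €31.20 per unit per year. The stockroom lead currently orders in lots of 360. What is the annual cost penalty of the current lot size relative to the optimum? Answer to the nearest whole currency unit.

Extra cost ≈ €7,251 per year

Annual demand D = 932 × 50 = 46,600.
EOQ = √(2DS/H) = √(2 × 46,600 × 198 / 31.2) ≈ 769.07.
Cost at Q* = (D/Q*)S + (Q*/2)H = √(2DSH) ≈ €23,994.84.
Cost at Q = 360: (46,600/360)×198 + (360/2)×31.2 = €25,630.00 + €5,616.00 = €31,246.00.
Excess = €31,246.00 − €23,994.84 = €7,251.16.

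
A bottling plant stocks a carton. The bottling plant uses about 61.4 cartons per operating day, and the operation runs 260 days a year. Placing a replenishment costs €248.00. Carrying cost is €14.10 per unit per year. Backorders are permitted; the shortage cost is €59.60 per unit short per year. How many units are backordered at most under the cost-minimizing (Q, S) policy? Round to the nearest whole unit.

S* ≈ 159 cartons

Annual demand D = 61.4 × 260 = 15,964.
With planned backorders, Q* = √(2DS/H) · √((H+B)/B).
√(2DS/H) = √(2 × 15,964 × 248 / 14.1) = 749.380.
√((H+B)/B) = √((14.1+59.6)/59.6) = 1.1120.
Q* ≈ 833.322.
S* = Q* · H/(H+B) = 833.322 × 14.1/73.7 ≈ 159.428.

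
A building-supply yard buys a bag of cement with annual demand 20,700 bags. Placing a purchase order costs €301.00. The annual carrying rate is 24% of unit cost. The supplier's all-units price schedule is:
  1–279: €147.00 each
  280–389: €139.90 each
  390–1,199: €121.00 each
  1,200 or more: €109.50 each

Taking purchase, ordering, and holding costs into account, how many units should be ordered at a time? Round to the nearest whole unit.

Holding cost per unit per year at price C is H = 0.24·C.
Candidates are each tier's EOQ (if it falls in that tier) and each price-break quantity.
Tier 1 (€147.00): EOQ = 594.3 exceeds tier's upper bound 279, so this tier is dominated.
Tier 2 (€139.90): EOQ = 609.2 exceeds tier's upper bound 389, so this tier is dominated.
EOQ at €121.00 = 655.1 (feasible in tier 3): TC = 20,700×€121.00 + (20,700/655.1)×301 + (655.1/2)×0.24×€121.00 = €2,523,723.12.
EOQ at €109.50 = 688.6 < 1200, so use break Q=1200: TC = 20,700×€109.50 + (20,700/1200.0)×301 + (1200.0/2)×0.24×€109.50 = €2,287,610.25.
Lowest total cost is €2,287,610.25 at Q = 1200.0.

Q* ≈ 1,200 bags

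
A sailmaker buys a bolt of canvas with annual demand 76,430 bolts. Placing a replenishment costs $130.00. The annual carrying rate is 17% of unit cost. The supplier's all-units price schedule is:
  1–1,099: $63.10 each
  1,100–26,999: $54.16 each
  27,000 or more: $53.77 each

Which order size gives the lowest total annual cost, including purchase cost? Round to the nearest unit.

Holding cost per unit per year at price C is H = 0.17·C.
Candidates are each tier's EOQ (if it falls in that tier) and each price-break quantity.
Tier 1 ($63.10): EOQ = 1361.1 exceeds tier's upper bound 1099, so this tier is dominated.
EOQ at $54.16 = 1469.1 (feasible in tier 2): TC = 76,430×$54.16 + (76,430/1469.1)×130 + (1469.1/2)×0.17×$54.16 = $4,152,975.21.
EOQ at $53.77 = 1474.4 < 27000, so use break Q=27000: TC = 76,430×$53.77 + (76,430/27000.0)×130 + (27000.0/2)×0.17×$53.77 = $4,233,411.25.
Lowest total cost is $4,152,975.21 at Q = 1469.1.

Q* ≈ 1,469 bolts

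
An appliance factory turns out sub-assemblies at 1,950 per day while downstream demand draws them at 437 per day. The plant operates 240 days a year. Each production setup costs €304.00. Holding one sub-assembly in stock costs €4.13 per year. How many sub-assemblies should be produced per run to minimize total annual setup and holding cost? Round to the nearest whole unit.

Q* ≈ 4,461 sub-assemblies

Annual demand D = 437 × 240 = 104,880.
Production build-up factor (1 − d/p) = 1 − 437/1,950 = 0.7759.
Q* = √(2DS / (H(1 − d/p))) = √(2 × 104,880 × 304 / (4.13 × 0.7759)).
= √(63,767,040 / 3.2045) ≈ 4460.884.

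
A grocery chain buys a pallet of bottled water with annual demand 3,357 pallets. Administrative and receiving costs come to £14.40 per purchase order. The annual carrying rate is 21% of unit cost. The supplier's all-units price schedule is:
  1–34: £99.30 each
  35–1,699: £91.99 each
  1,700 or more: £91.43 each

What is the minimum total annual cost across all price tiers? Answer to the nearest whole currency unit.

Holding cost per unit per year at price C is H = 0.21·C.
Evaluate total cost at each tier's feasible EOQ or, if the EOQ is below the tier, at the tier's minimum quantity.
Tier 1 (£99.30): EOQ = 68.1 exceeds tier's upper bound 34, so this tier is dominated.
EOQ at £91.99 = 70.7 (feasible in tier 2): TC = 3,357×£91.99 + (3,357/70.7)×14.4 + (70.7/2)×0.21×£91.99 = £310,177.06.
EOQ at £91.43 = 71.0 < 1700, so use break Q=1700: TC = 3,357×£91.43 + (3,357/1700.0)×14.4 + (1700.0/2)×0.21×£91.43 = £323,279.20.
Lowest total cost among the candidates is at Q = 70.7.

TC* ≈ £310,177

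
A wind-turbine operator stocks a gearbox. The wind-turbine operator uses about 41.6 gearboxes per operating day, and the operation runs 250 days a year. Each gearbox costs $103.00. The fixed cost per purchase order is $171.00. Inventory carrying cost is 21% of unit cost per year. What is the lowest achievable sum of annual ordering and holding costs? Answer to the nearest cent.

TC* ≈ $8,771.18

Annual demand D = 41.6 × 250 = 10,400.
Holding cost H = 0.21 × $103.00 = $21.6300 per unit per year.
Q* = √(2DS/H) = √(2 × 10,400 × 171 / 21.63) ≈ 405.51.
At the optimum the two cost components are equal, so total cost = 2·(Q*/2)H = Q*·H.
Minimum total = √(2DSH) = √(2 × 10,400 × 171 × 21.63) ≈ 8771.179.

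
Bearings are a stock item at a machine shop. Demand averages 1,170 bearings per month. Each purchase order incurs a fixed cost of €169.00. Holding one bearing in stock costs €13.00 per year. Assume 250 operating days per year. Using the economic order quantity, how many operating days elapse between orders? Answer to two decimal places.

Annual demand D = 1,170 × 12 = 14,040.
EOQ = √(2DS/H) = √(2 × 14,040 × 169 / 13) ≈ 604.19.
Cycle time = Q*/D × 250 = 604.19 / 14,040 × 250 ≈ 10.758 days.

T ≈ 10.76 days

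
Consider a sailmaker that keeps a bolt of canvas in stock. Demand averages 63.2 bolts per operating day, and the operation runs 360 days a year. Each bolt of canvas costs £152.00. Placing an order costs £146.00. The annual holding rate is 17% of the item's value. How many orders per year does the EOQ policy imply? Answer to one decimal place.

Annual demand D = 63.2 × 360 = 22,752.
Holding cost H = 0.17 × £152.00 = £25.8400 per unit per year.
EOQ = √(2DS/H) = √(2 × 22,752 × 146 / 25.84) ≈ 507.05.
Orders per year = D / Q* = 22,752 / 507.05 ≈ 44.871.

N ≈ 44.9 orders per year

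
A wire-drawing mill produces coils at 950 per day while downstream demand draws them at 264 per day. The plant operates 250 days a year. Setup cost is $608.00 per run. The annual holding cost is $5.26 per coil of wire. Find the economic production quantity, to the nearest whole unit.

Q* ≈ 4,597 coils

Annual demand D = 264 × 250 = 66,000.
Production build-up factor (1 − d/p) = 1 − 264/950 = 0.7221.
Q* = √(2DS / (H(1 − d/p))) = √(2 × 66,000 × 608 / (5.26 × 0.7221)).
= √(80,256,000 / 3.7983) ≈ 4596.694.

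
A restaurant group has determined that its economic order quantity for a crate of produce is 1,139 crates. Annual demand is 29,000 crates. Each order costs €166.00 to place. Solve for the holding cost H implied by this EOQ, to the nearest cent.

H ≈ €7.42

The basic EOQ model gives Q* = √(2DS/H); rearrange for the unknown.
From Q* = √(2DS/H): H = 2DS / Q*² = 2 × 29,000 × 166 / 1,139² = 7.4214.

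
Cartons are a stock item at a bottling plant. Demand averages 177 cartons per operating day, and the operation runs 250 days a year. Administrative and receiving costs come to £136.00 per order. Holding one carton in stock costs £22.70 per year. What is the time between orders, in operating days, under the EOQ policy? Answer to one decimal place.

Annual demand D = 177 × 250 = 44,250.
Q* = √(2DS/H) = √(2 × 44,250 × 136 / 22.7) ≈ 728.16.
Cycle time = Q*/D × 250 = 728.16 / 44,250 × 250 ≈ 4.114 days.

T ≈ 4.1 days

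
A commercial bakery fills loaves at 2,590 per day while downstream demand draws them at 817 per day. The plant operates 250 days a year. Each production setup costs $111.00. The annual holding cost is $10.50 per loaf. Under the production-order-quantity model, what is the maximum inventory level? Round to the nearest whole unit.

I_max ≈ 1,719 loaves

Annual demand D = 817 × 250 = 204,250.
Production build-up factor (1 − d/p) = 1 − 817/2,590 = 0.6846.
Q* = √(2DS / (H(1 − d/p))) = √(2 × 204,250 × 111 / (10.5 × 0.6846)).
= √(45,343,500 / 7.1878) ≈ 2511.646.
Maximum inventory = Q*(1 − d/p) = 2511.646 × 0.6846 ≈ 1719.362.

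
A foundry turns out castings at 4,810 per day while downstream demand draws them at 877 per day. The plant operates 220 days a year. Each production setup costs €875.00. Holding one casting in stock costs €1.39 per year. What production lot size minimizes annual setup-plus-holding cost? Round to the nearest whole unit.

Annual demand D = 877 × 220 = 192,940.
Production build-up factor (1 − d/p) = 1 − 877/4,810 = 0.8177.
Q* = √(2DS / (H(1 − d/p))) = √(2 × 192,940 × 875 / (1.39 × 0.8177)).
= √(337,645,000 / 1.1366) ≈ 17235.875.

Q* ≈ 17,236 castings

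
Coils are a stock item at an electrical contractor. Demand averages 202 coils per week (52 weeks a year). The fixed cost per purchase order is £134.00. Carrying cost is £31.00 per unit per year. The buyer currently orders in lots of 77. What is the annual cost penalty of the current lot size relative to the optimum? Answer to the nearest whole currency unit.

Extra cost ≈ £10,131 per year

Annual demand D = 202 × 52 = 10,504.
EOQ = √(2DS/H) = √(2 × 10,504 × 134 / 31) ≈ 301.34.
Cost at Q* = (D/Q*)S + (Q*/2)H = √(2DSH) ≈ £9,341.69.
Cost at Q = 77: (10,504/77)×134 + (77/2)×31 = £18,279.69 + £1,193.50 = £19,473.19.
Excess = £19,473.19 − £9,341.69 = £10,131.50.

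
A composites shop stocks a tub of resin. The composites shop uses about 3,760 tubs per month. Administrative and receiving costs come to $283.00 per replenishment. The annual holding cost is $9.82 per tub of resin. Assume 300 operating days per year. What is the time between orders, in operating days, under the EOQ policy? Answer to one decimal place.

T ≈ 10.7 days

Annual demand D = 3,760 × 12 = 45,120.
Q* = √(2DS/H) = √(2 × 45,120 × 283 / 9.82) ≈ 1612.64.
Cycle time = Q*/D × 300 = 1612.64 / 45,120 × 300 ≈ 10.722 days.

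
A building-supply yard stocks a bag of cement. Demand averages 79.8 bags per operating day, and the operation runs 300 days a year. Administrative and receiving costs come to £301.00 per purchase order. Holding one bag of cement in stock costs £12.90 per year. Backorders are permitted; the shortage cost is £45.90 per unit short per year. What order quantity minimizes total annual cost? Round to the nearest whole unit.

Annual demand D = 79.8 × 300 = 23,940.
With planned backorders, Q* = √(2DS/H) · √((H+B)/B).
√(2DS/H) = √(2 × 23,940 × 301 / 12.9) = 1056.977.
√((H+B)/B) = √((12.9+45.9)/45.9) = 1.1318.
Q* ≈ 1196.321.

Q* ≈ 1,196 bags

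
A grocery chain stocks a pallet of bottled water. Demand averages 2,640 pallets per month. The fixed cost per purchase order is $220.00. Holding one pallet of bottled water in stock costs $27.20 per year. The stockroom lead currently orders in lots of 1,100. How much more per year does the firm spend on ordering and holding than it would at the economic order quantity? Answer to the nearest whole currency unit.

Annual demand D = 2,640 × 12 = 31,680.
EOQ = √(2DS/H) = √(2 × 31,680 × 220 / 27.2) ≈ 715.87.
Cost at Q* = (D/Q*)S + (Q*/2)H = √(2DSH) ≈ $19,471.68.
Cost at Q = 1,100: (31,680/1,100)×220 + (1,100/2)×27.2 = $6,336.00 + $14,960.00 = $21,296.00.
Excess = $21,296.00 − $19,471.68 = $1,824.32.

Extra cost ≈ $1,824 per year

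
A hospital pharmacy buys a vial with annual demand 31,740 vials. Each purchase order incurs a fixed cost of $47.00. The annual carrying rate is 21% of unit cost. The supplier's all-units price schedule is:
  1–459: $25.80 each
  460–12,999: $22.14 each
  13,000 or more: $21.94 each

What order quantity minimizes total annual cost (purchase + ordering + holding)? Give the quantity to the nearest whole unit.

Q* ≈ 801 vials

Holding cost per unit per year at price C is H = 0.21·C.
Candidates are each tier's EOQ (if it falls in that tier) and each price-break quantity.
Tier 1 ($25.80): EOQ = 742.1 exceeds tier's upper bound 459, so this tier is dominated.
EOQ at $22.14 = 801.1 (feasible in tier 2): TC = 31,740×$22.14 + (31,740/801.1)×47 + (801.1/2)×0.21×$22.14 = $706,448.08.
EOQ at $21.94 = 804.7 < 13000, so use break Q=13000: TC = 31,740×$21.94 + (31,740/13000.0)×47 + (13000.0/2)×0.21×$21.94 = $726,438.45.
Lowest total cost is $706,448.08 at Q = 801.1.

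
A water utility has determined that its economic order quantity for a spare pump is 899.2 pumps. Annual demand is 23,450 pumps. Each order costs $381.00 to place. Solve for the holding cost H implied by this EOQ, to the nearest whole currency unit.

Squaring Q* = √(2DS/H) gives Q*² = 2DS/H.
From Q* = √(2DS/H): H = 2DS / Q*² = 2 × 23,450 × 381 / 899.2² = 22.0996.

H ≈ $22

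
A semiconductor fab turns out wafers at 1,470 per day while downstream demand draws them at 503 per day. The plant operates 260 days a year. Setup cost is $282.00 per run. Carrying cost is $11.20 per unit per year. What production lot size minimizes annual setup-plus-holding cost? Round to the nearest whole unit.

Annual demand D = 503 × 260 = 130,780.
Production build-up factor (1 − d/p) = 1 − 503/1,470 = 0.6578.
Q* = √(2DS / (H(1 − d/p))) = √(2 × 130,780 × 282 / (11.2 × 0.6578)).
= √(73,759,920 / 7.3676) ≈ 3164.074.

Q* ≈ 3,164 wafers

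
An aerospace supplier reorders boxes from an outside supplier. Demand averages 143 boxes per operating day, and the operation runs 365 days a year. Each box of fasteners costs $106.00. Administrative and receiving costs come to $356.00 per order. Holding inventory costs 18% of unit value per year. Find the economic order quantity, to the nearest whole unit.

Annual demand D = 143 × 365 = 52,195.
Holding cost H = 0.18 × $106.00 = $19.0800 per unit per year.
EOQ = √(2DS / H) = √(2 × 52,195 × 356 / 19.08).
= √(37,162,840 / 19.08) = √1,947,737.9455 ≈ 1395.614.

Q* ≈ 1,396 boxes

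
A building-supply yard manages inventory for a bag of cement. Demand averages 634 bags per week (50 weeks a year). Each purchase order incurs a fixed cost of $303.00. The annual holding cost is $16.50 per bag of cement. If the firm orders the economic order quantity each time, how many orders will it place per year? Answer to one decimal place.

Annual demand D = 634 × 50 = 31,700.
Q* = √(2DS/H) = √(2 × 31,700 × 303 / 16.5) ≈ 1079.01.
Orders per year = D / Q* = 31,700 / 1079.01 ≈ 29.379.

N ≈ 29.4 orders per year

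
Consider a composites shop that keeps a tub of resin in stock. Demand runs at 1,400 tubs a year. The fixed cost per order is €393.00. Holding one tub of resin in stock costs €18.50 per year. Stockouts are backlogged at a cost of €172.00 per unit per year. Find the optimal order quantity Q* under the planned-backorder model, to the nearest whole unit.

Q* ≈ 257 tubs

With planned backorders, Q* = √(2DS/H) · √((H+B)/B).
√(2DS/H) = √(2 × 1,400 × 393 / 18.5) = 243.887.
√((H+B)/B) = √((18.5+172)/172) = 1.0524.
Q* ≈ 256.669.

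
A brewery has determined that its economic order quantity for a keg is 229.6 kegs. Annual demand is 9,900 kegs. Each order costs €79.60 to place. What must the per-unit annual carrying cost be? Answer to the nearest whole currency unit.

The basic EOQ model gives Q* = √(2DS/H); rearrange for the unknown.
From Q* = √(2DS/H): H = 2DS / Q*² = 2 × 9,900 × 79.6 / 229.6² = 29.8975.

H ≈ €30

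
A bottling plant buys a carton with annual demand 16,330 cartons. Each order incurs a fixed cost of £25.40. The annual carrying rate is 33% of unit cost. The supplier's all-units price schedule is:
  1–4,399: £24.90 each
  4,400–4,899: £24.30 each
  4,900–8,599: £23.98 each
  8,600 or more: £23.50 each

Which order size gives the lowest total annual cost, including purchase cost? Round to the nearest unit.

Holding cost per unit per year at price C is H = 0.33·C.
For each price level, check whether its EOQ is feasible; otherwise the best quantity at that price is the breakpoint.
EOQ at £24.90 = 317.7 (feasible in tier 1): TC = 16,330×£24.90 + (16,330/317.7)×25.4 + (317.7/2)×0.33×£24.90 = £409,227.85.
EOQ at £24.30 = 321.6 < 4400, so use break Q=4400: TC = 16,330×£24.30 + (16,330/4400.0)×25.4 + (4400.0/2)×0.33×£24.30 = £414,555.07.
EOQ at £23.98 = 323.8 < 4900, so use break Q=4900: TC = 16,330×£23.98 + (16,330/4900.0)×25.4 + (4900.0/2)×0.33×£23.98 = £411,065.88.
EOQ at £23.50 = 327.1 < 8600, so use break Q=8600: TC = 16,330×£23.50 + (16,330/8600.0)×25.4 + (8600.0/2)×0.33×£23.50 = £417,149.73.
Lowest total cost is £409,227.85 at Q = 317.7.

Q* ≈ 318 cartons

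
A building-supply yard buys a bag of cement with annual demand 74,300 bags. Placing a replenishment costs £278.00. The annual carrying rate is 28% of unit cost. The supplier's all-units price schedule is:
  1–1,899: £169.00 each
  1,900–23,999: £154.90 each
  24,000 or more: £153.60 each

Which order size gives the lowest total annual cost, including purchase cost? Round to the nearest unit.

Q* ≈ 1,900 bags

Holding cost per unit per year at price C is H = 0.28·C.
Candidates are each tier's EOQ (if it falls in that tier) and each price-break quantity.
EOQ at £169.00 = 934.3 (feasible in tier 1): TC = 74,300×£169.00 + (74,300/934.3)×278 + (934.3/2)×0.28×£169.00 = £12,600,913.43.
EOQ at £154.90 = 975.9 < 1900, so use break Q=1900: TC = 74,300×£154.90 + (74,300/1900.0)×278 + (1900.0/2)×0.28×£154.90 = £11,561,144.66.
EOQ at £153.60 = 980.1 < 24000, so use break Q=24000: TC = 74,300×£153.60 + (74,300/24000.0)×278 + (24000.0/2)×0.28×£153.60 = £11,929,436.64.
Lowest total cost is £11,561,144.66 at Q = 1900.0.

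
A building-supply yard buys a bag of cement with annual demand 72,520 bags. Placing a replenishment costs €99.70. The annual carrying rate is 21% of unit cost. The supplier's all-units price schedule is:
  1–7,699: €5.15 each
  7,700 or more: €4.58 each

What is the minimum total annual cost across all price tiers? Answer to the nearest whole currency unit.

TC* ≈ €336,784

Holding cost per unit per year at price C is H = 0.21·C.
For each price level, check whether its EOQ is feasible; otherwise the best quantity at that price is the breakpoint.
EOQ at €5.15 = 3656.6 (feasible in tier 1): TC = 72,520×€5.15 + (72,520/3656.6)×99.7 + (3656.6/2)×0.21×€5.15 = €377,432.62.
EOQ at €4.58 = 3877.5 < 7700, so use break Q=7700: TC = 72,520×€4.58 + (72,520/7700.0)×99.7 + (7700.0/2)×0.21×€4.58 = €336,783.52.
Lowest total cost among the candidates is at Q = 7700.0.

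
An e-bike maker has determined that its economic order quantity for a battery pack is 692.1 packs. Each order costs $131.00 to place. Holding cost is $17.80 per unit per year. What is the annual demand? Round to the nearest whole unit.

Squaring Q* = √(2DS/H) gives Q*² = 2DS/H.
From Q* = √(2DS/H): D = Q*²H / (2S) = 692.1² × 17.8 / (2 × 131) = 32542.912.

D ≈ 32,543 packs per year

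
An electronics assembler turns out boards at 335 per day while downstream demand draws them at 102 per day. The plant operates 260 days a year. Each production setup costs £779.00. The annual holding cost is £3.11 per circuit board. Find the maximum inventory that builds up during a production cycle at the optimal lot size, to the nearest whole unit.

I_max ≈ 3,040 boards

Annual demand D = 102 × 260 = 26,520.
Production build-up factor (1 − d/p) = 1 − 102/335 = 0.6955.
Q* = √(2DS / (H(1 − d/p))) = √(2 × 26,520 × 779 / (3.11 × 0.6955)).
= √(41,318,160 / 2.1631) ≈ 4370.536.
Maximum inventory = Q*(1 − d/p) = 4370.536 × 0.6955 ≈ 3039.806.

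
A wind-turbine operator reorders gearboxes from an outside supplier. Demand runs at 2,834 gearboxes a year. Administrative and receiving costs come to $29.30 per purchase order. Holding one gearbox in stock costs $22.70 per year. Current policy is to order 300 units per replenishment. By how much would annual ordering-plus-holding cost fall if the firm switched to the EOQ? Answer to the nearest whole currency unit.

Extra cost ≈ $1,740 per year

EOQ = √(2DS/H) = √(2 × 2,834 × 29.3 / 22.7) ≈ 85.53.
Cost at Q* = (D/Q*)S + (Q*/2)H = √(2DSH) ≈ $1,941.61.
Cost at Q = 300: (2,834/300)×29.3 + (300/2)×22.7 = $276.79 + $3,405.00 = $3,681.79.
Excess = $3,681.79 − $1,941.61 = $1,740.18.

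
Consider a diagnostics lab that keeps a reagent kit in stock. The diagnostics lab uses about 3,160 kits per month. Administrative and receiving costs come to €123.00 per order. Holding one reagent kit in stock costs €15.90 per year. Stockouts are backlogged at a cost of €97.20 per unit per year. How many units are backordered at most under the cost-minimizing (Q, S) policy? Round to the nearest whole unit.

Annual demand D = 3,160 × 12 = 37,920.
With planned backorders, Q* = √(2DS/H) · √((H+B)/B).
√(2DS/H) = √(2 × 37,920 × 123 / 15.9) = 765.955.
√((H+B)/B) = √((15.9+97.2)/97.2) = 1.0787.
Q* ≈ 826.231.
S* = Q* · H/(H+B) = 826.231 × 15.9/113.1 ≈ 116.154.

S* ≈ 116 kits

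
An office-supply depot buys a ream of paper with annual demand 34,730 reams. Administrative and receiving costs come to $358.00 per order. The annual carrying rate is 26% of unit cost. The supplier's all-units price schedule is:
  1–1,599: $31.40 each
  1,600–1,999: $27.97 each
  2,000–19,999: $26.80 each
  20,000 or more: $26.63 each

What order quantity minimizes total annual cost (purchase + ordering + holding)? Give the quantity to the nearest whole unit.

Q* ≈ 2,000 reams

Holding cost per unit per year at price C is H = 0.26·C.
For each price level, check whether its EOQ is feasible; otherwise the best quantity at that price is the breakpoint.
Tier 1 ($31.40): EOQ = 1745.2 exceeds tier's upper bound 1599, so this tier is dominated.
EOQ at $27.97 = 1849.2 (feasible in tier 2): TC = 34,730×$27.97 + (34,730/1849.2)×358 + (1849.2/2)×0.26×$27.97 = $984,845.61.
EOQ at $26.80 = 1889.1 < 2000, so use break Q=2000: TC = 34,730×$26.80 + (34,730/2000.0)×358 + (2000.0/2)×0.26×$26.80 = $943,948.67.
EOQ at $26.63 = 1895.1 < 20000, so use break Q=20000: TC = 34,730×$26.63 + (34,730/20000.0)×358 + (20000.0/2)×0.26×$26.63 = $994,719.57.
Lowest total cost is $943,948.67 at Q = 2000.0.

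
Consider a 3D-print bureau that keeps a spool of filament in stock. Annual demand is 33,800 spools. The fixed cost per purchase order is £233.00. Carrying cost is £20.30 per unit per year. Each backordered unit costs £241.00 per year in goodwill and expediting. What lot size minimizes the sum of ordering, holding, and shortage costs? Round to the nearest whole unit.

Q* ≈ 917 spools

With planned backorders, Q* = √(2DS/H) · √((H+B)/B).
√(2DS/H) = √(2 × 33,800 × 233 / 20.3) = 880.853.
√((H+B)/B) = √((20.3+241)/241) = 1.0413.
Q* ≈ 917.201.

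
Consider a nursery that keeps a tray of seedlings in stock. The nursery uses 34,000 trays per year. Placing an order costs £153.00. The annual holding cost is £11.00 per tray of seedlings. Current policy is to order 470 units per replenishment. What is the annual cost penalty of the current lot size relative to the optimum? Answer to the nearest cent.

Extra cost ≈ £2,955.23 per year

EOQ = √(2DS/H) = √(2 × 34,000 × 153 / 11) ≈ 972.53.
Cost at Q* = (D/Q*)S + (Q*/2)H = √(2DSH) ≈ £10,697.85.
Cost at Q = 470: (34,000/470)×153 + (470/2)×11 = £11,068.09 + £2,585.00 = £13,653.09.
Excess = £13,653.09 − £10,697.85 = £2,955.23.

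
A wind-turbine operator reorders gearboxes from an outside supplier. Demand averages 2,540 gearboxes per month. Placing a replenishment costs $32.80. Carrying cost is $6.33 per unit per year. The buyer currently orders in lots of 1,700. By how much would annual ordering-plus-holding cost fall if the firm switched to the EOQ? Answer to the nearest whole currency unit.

Extra cost ≈ $2,411 per year

Annual demand D = 2,540 × 12 = 30,480.
EOQ = √(2DS/H) = √(2 × 30,480 × 32.8 / 6.33) ≈ 562.03.
Cost at Q* = (D/Q*)S + (Q*/2)H = √(2DSH) ≈ $3,557.63.
Cost at Q = 1,700: (30,480/1,700)×32.8 + (1,700/2)×6.33 = $588.08 + $5,380.50 = $5,968.58.
Excess = $5,968.58 − $3,557.63 = $2,410.95.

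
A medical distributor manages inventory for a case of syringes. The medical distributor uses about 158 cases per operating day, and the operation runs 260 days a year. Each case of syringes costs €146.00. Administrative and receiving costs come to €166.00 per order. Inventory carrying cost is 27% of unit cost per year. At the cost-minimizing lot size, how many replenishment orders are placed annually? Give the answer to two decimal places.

Annual demand D = 158 × 260 = 41,080.
Holding cost H = 0.27 × €146.00 = €39.4200 per unit per year.
The optimal lot size = √(2DS/H) = √(2 × 41,080 × 166 / 39.42) ≈ 588.20.
Orders per year = D / Q* = 41,080 / 588.20 ≈ 69.840.

N ≈ 69.84 orders per year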